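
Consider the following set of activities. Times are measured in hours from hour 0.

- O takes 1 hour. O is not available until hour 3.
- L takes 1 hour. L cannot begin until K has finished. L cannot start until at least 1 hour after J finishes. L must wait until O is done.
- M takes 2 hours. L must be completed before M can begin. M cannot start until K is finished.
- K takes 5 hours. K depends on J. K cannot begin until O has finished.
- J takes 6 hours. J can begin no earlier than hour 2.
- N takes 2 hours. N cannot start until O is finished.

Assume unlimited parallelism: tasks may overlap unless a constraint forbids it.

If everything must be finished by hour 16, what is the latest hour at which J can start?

To finish by hour 16, M (duration 2) must start no later than hour 14.
L has to be done before M (must start by hour 14). That means finishing by hour 14, i.e. starting by 14 − 1 = hour 13.
K feeds L (must start by hour 13); M (must start by hour 14). Taking the minimum, K must finish by hour 13 and start by 13 − 5 = hour 8.
J has several dependents: K (must start by hour 8); L (must start by hour 13, minus 1-hour gap → hour 12). The earliest of those limits is hour 8, so J must start by 8 − 6 = hour 2.

2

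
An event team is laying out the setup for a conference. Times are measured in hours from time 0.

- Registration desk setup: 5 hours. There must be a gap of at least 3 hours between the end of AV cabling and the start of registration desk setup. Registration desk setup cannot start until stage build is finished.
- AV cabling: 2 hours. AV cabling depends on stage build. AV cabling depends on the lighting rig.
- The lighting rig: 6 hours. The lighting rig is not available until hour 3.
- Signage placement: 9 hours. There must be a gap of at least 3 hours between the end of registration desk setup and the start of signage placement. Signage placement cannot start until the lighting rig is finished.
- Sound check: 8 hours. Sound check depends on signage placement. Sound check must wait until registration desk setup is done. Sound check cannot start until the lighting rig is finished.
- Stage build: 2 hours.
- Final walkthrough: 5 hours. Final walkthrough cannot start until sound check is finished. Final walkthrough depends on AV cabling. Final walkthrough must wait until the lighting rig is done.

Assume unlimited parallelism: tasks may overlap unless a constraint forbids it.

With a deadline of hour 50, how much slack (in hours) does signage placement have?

After its own release at hour 3, the lighting rig can start at hour 3 and finishes at hour 9.
Nothing blocks stage build, so it runs from hour 0 to hour 2.
AV cabling cannot start until stage build (finishes hour 2); the lighting rig (finishes hour 9). The controlling bound is hour 9, so AV cabling finishes at 9 + 2 = hour 11.
Registration desk setup needs all of AV cabling (finishes hour 11, plus 3-hour gap → hour 14); stage build (finishes hour 2). That puts its earliest start at hour 14; it finishes at 14 + 5 = hour 19.
For signage placement: registration desk setup (finishes hour 19, plus 3-hour gap → hour 22); the lighting rig (finishes hour 9). Taking the maximum gives a start of hour 22, and it finishes at 22 + 9 = hour 31.

Working backward from the deadline:
Final walkthrough must finish by hour 50; it takes 5 hours, so it must start by 50 − 5 = hour 45.
Sound check has to be done before final walkthrough (must start by hour 45). That means finishing by hour 45, i.e. starting by 45 − 8 = hour 37.
Signage placement has to be done before sound check (must start by hour 37). That means finishing by hour 37, i.e. starting by 37 − 9 = hour 28.
So signage placement can start as early as hour 22 and as late as hour 28, giving 28 − 22 = 6 hours of slack.

6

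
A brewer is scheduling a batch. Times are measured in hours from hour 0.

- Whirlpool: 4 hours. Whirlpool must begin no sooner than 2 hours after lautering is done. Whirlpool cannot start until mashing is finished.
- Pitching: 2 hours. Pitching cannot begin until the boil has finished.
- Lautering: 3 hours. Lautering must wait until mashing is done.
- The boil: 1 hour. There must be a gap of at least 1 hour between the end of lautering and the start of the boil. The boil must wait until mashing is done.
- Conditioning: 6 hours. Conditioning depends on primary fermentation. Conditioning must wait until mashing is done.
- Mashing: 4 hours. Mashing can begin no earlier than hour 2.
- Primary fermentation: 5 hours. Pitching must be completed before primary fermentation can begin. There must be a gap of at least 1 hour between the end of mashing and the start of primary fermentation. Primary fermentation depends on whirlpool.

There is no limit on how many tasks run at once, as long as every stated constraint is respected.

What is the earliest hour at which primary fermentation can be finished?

20

Mashing waits on its own release at hour 2, so it starts at hour 2 and finishes at 2 + 4 = hour 6.
Lautering cannot begin until mashing (finishes hour 6). It runs from hour 6 to 6 + 3 = hour 9.
For whirlpool: lautering (finishes hour 9, plus 2-hour gap → hour 11); mashing (finishes hour 6). Taking the maximum gives a start of hour 11, and it finishes at 11 + 4 = hour 15.
For the boil: lautering (finishes hour 9, plus 1-hour gap → hour 10); mashing (finishes hour 6). Taking the maximum gives a start of hour 10, and it finishes at 10 + 1 = hour 11.
Pitching waits on the boil (finishes hour 11), so it starts at hour 11 and finishes at 11 + 2 = hour 13.
Primary fermentation cannot start until pitching (finishes hour 13); mashing (finishes hour 6, plus 1-hour gap → hour 7); whirlpool (finishes hour 15). The controlling bound is hour 15, so primary fermentation finishes at 15 + 5 = hour 20.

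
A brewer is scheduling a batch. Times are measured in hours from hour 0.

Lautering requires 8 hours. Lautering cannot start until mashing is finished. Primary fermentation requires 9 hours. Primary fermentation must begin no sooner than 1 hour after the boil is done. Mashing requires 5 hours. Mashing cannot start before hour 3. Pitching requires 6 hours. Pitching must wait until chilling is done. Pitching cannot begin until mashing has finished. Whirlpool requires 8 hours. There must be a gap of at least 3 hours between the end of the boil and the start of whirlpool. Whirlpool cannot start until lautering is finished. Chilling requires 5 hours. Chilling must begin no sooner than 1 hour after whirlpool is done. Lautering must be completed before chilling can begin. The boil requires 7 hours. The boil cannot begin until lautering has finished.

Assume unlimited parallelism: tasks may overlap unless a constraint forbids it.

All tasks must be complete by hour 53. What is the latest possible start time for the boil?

23

Pitching must finish by hour 53; it takes 6 hours, so it must start by 53 − 6 = hour 47.
Chilling must finish before pitching (must start by hour 47). With a 5-hour duration, chilling must start by 47 − 5 = hour 42.
Whirlpool feeds into chilling (must start by hour 42, minus 1-hour gap → hour 41); so whirlpool must finish by hour 41 and therefore start by hour 33.
Primary fermentation must finish by hour 53; it takes 9 hours, so it must start by 53 − 9 = hour 44.
The boil must finish in time for whirlpool (must start by hour 33, minus 3-hour gap → hour 30); primary fermentation (must start by hour 44, minus 1-hour gap → hour 43). The tightest is hour 30, so the boil must start by 30 − 7 = hour 23.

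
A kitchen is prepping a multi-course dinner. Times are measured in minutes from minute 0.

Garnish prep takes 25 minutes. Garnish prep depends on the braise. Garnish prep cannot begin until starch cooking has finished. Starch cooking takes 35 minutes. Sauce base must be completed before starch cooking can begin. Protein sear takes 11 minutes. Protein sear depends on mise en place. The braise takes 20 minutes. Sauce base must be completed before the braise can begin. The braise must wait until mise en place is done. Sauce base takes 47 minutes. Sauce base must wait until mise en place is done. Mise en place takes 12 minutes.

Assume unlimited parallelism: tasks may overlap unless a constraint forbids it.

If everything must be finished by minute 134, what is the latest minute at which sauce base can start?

27

Nothing follows garnish prep; the deadline of minute 134 is its only limit. It must start by 134 − 25 = minute 109.
The braise has to be done before garnish prep (must start by minute 109). That means finishing by minute 109, i.e. starting by 109 − 20 = minute 89.
Starch cooking must finish before garnish prep (must start by minute 109). With a 35-minute duration, starch cooking must start by 109 − 35 = minute 74.
Sauce base feeds the braise (must start by minute 89); starch cooking (must start by minute 74). Taking the minimum, sauce base must finish by minute 74 and start by 74 − 47 = minute 27.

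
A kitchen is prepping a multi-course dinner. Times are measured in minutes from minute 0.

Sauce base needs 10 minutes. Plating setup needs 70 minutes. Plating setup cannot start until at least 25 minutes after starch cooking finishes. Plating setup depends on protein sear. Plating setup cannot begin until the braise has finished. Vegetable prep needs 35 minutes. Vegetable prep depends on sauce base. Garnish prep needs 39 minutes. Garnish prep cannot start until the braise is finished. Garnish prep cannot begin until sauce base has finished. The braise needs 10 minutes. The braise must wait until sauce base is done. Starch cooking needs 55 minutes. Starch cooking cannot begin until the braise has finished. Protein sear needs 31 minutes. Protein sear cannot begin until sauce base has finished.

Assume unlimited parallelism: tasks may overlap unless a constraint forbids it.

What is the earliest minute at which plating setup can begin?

100

Nothing blocks sauce base, so it runs from minute 0 to minute 10.
After sauce base (finishes minute 10), protein sear can start at minute 10 and finishes at minute 41.
The braise cannot begin until sauce base (finishes minute 10). It runs from minute 10 to 10 + 10 = minute 20.
After the braise (finishes minute 20), starch cooking can start at minute 20 and finishes at minute 75.
Plating setup waits on starch cooking (finishes minute 75, plus 25-minute gap → minute 100); protein sear (finishes minute 41); the braise (finishes minute 20). The latest of these is minute 100, which is the earliest plating setup can start.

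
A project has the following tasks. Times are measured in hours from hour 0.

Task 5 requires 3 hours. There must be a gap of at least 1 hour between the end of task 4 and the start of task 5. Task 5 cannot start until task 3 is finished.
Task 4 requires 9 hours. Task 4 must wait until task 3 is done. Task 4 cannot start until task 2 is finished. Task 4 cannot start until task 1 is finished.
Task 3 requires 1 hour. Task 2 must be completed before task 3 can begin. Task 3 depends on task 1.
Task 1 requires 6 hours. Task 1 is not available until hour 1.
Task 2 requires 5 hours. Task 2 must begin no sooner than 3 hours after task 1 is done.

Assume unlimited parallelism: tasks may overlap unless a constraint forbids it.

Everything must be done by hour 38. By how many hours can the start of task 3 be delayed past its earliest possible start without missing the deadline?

After its own release at hour 1, task 1 can start at hour 1 and finishes at hour 7.
Task 2 cannot begin until task 1 (finishes hour 7, plus 3-hour gap → hour 10). It runs from hour 10 to 10 + 5 = hour 15.
For task 3: task 2 (finishes hour 15); task 1 (finishes hour 7). Taking the maximum gives a start of hour 15, and it finishes at 15 + 1 = hour 16.

Working backward from the deadline:
To finish by hour 38, task 5 (duration 3) must start no later than hour 35.
Task 4 feeds into task 5 (must start by hour 35, minus 1-hour gap → hour 34); so task 4 must finish by hour 34 and therefore start by hour 25.
Task 3 must finish in time for task 4 (must start by hour 25); task 5 (must start by hour 35). The tightest is hour 25, so task 3 must start by 25 − 1 = hour 24.
So task 3 can start as early as hour 15 and as late as hour 24, giving 24 − 15 = 9 hours of slack.

9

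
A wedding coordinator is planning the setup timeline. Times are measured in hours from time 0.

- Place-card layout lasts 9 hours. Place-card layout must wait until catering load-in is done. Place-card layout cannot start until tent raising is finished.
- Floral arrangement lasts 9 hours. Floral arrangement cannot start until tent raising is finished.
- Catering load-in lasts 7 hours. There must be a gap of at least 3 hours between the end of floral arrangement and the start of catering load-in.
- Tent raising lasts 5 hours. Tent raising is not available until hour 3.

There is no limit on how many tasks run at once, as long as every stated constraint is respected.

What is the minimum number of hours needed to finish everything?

Tent raising waits on its own release at hour 3, so it starts at hour 3 and finishes at 3 + 5 = hour 8.
After tent raising (finishes hour 8), floral arrangement can start at hour 8 and finishes at hour 17.
Catering load-in cannot begin until floral arrangement (finishes hour 17, plus 3-hour gap → hour 20). It runs from hour 20 to 20 + 7 = hour 27.
Place-card layout has to wait for catering load-in (finishes hour 27); tent raising (finishes hour 8). The latest of these is hour 27, so place-card layout runs hour 27 to 27 + 9 = hour 36.
All tasks are finished once the last one completes. Finish times: Tent raising at 8, Floral arrangement at 17, Catering load-in at 27, Place-card layout at 36. The latest is hour 36.

36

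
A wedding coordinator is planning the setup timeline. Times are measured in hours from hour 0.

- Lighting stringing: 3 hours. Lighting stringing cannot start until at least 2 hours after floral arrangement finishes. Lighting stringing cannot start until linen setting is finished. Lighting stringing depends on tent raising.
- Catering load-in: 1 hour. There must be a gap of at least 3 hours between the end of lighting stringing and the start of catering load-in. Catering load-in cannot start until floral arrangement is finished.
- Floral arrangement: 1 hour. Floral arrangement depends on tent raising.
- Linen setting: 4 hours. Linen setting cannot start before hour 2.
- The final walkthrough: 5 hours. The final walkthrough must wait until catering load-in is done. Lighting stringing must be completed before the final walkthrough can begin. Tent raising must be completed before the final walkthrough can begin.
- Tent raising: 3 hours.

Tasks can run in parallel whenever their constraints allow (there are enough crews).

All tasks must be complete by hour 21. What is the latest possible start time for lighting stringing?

The final walkthrough must finish by hour 21; it takes 5 hours, so it must start by 21 − 5 = hour 16.
Catering load-in has to be done before the final walkthrough (must start by hour 16). That means finishing by hour 16, i.e. starting by 16 − 1 = hour 15.
Lighting stringing has several dependents: catering load-in (must start by hour 15, minus 3-hour gap → hour 12); the final walkthrough (must start by hour 16). The earliest of those limits is hour 12, so lighting stringing must start by 12 − 3 = hour 9.

9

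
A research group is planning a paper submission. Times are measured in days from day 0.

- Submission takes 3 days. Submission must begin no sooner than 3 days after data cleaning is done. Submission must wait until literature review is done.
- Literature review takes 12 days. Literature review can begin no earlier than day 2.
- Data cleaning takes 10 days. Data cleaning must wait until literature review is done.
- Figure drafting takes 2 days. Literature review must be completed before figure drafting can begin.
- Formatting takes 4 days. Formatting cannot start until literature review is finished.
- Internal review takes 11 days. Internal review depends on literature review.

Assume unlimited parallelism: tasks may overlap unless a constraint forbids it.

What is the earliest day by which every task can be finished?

30

Literature review waits on its own release at day 2, so it starts at day 2 and finishes at 2 + 12 = day 14.
Formatting cannot begin until literature review (finishes day 14). It runs from day 14 to 14 + 4 = day 18.
Internal review waits on literature review (finishes day 14), so it starts at day 14 and finishes at 14 + 11 = day 25.
Figure drafting cannot begin until literature review (finishes day 14). It runs from day 14 to 14 + 2 = day 16.
After literature review (finishes day 14), data cleaning can start at day 14 and finishes at day 24.
Submission cannot start until data cleaning (finishes day 24, plus 3-day gap → day 27); literature review (finishes day 14). The controlling bound is day 27, so submission finishes at 27 + 3 = day 30.
All tasks are finished once the last one completes. Finish times: Literature review at 14, Data cleaning at 24, Figure drafting at 16, Internal review at 25, Formatting at 18, Submission at 30. The latest is day 30.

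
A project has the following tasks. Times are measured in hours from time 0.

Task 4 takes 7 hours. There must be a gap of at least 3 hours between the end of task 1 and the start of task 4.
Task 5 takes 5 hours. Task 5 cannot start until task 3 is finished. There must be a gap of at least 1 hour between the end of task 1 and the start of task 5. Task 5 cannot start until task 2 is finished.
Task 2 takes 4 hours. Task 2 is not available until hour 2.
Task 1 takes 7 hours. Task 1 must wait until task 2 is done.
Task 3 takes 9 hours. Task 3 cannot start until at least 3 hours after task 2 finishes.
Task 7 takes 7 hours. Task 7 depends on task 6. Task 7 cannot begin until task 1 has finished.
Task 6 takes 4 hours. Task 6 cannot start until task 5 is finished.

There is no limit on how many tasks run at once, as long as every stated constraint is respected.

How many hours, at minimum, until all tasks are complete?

34

Task 2 cannot begin until its own release at hour 2. It runs from hour 2 to 2 + 4 = hour 6.
Task 3 waits on task 2 (finishes hour 6, plus 3-hour gap → hour 9), so it starts at hour 9 and finishes at 9 + 9 = hour 18.
Task 1 waits on task 2 (finishes hour 6), so it starts at hour 6 and finishes at 6 + 7 = hour 13.
For task 5: task 3 (finishes hour 18); task 1 (finishes hour 13, plus 1-hour gap → hour 14); task 2 (finishes hour 6). Taking the maximum gives a start of hour 18, and it finishes at 18 + 5 = hour 23.
Task 6 waits on task 5 (finishes hour 23), so it starts at hour 23 and finishes at 23 + 4 = hour 27.
Task 7 needs all of task 6 (finishes hour 27); task 1 (finishes hour 13). That puts its earliest start at hour 27; it finishes at 27 + 7 = hour 34.
Task 4 cannot begin until task 1 (finishes hour 13, plus 3-hour gap → hour 16). It runs from hour 16 to 16 + 7 = hour 23.
All tasks are finished once the last one completes. Finish times: Task 1 at 13, Task 2 at 6, Task 3 at 18, Task 4 at 23, Task 5 at 23, Task 6 at 27, Task 7 at 34. The latest is hour 34.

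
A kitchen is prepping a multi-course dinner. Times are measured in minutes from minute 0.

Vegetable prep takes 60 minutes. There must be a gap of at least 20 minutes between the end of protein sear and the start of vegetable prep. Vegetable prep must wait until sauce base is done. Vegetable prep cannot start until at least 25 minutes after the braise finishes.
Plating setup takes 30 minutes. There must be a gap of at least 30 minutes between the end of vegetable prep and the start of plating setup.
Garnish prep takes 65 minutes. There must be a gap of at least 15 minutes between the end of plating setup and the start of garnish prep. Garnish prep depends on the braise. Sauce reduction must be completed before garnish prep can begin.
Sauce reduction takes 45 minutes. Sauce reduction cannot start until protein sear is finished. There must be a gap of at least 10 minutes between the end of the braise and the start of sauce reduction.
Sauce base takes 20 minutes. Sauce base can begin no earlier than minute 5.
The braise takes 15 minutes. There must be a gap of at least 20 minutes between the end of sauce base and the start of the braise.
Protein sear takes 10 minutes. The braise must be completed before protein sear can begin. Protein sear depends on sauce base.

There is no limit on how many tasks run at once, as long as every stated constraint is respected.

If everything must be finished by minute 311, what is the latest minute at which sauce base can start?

26

Garnish prep must finish by minute 311; it takes 65 minutes, so it must start by 311 − 65 = minute 246.
Plating setup feeds into garnish prep (must start by minute 246, minus 15-minute gap → minute 231); so plating setup must finish by minute 231 and therefore start by minute 201.
Vegetable prep must finish before plating setup (must start by minute 201, minus 30-minute gap → minute 171). With a 60-minute duration, vegetable prep must start by 171 − 60 = minute 111.
Sauce reduction has to be done before garnish prep (must start by minute 246). That means finishing by minute 246, i.e. starting by 246 − 45 = minute 201.
Protein sear must finish in time for vegetable prep (must start by minute 111, minus 20-minute gap → minute 91); sauce reduction (must start by minute 201). The tightest is minute 91, so protein sear must start by 91 − 10 = minute 81.
The braise has several dependents: protein sear (must start by minute 81); vegetable prep (must start by minute 111, minus 25-minute gap → minute 86); sauce reduction (must start by minute 201, minus 10-minute gap → minute 191); garnish prep (must start by minute 246). The earliest of those limits is minute 81, so the braise must start by 81 − 15 = minute 66.
Sauce base must finish in time for the braise (must start by minute 66, minus 20-minute gap → minute 46); protein sear (must start by minute 81); vegetable prep (must start by minute 111). The tightest is minute 46, so sauce base must start by 46 − 20 = minute 26.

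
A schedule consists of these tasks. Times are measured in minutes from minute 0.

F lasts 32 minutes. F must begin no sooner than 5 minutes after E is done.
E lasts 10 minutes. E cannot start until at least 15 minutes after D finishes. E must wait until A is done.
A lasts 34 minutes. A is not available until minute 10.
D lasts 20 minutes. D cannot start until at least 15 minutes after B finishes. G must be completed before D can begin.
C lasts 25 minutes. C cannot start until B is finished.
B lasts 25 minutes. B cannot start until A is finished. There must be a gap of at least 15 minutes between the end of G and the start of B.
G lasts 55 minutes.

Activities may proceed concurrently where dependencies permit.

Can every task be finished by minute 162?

G can start immediately at minute 0; it finishes at minute 55.
After its own release at minute 10, A can start at minute 10 and finishes at minute 44.
B needs all of A (finishes minute 44); G (finishes minute 55, plus 15-minute gap → minute 70). That puts its earliest start at minute 70; it finishes at 70 + 25 = minute 95.
For D: B (finishes minute 95, plus 15-minute gap → minute 110); G (finishes minute 55). Taking the maximum gives a start of minute 110, and it finishes at 110 + 20 = minute 130.
E needs all of D (finishes minute 130, plus 15-minute gap → minute 145); A (finishes minute 44). That puts its earliest start at minute 145; it finishes at 145 + 10 = minute 155.
After E (finishes minute 155, plus 5-minute gap → minute 160), F can start at minute 160 and finishes at minute 192.
C waits on B (finishes minute 95), so it starts at minute 95 and finishes at 95 + 25 = minute 120.
The earliest everything can be done is minute 192, which is after the deadline of 162, so it is not possible.

No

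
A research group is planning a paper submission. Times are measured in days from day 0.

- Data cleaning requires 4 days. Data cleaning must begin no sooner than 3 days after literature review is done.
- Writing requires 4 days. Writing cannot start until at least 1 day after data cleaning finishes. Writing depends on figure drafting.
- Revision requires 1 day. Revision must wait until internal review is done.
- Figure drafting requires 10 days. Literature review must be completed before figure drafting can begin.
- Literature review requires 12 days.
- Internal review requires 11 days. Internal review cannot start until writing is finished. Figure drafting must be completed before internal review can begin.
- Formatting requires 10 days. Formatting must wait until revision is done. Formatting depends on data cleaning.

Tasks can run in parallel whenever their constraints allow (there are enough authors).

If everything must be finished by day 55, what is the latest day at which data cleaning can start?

24

To finish by day 55, formatting (duration 10) must start no later than day 45.
Revision feeds into formatting (must start by day 45); so revision must finish by day 45 and therefore start by day 44.
Since revision (must start by day 44) depends on it, internal review must finish by day 44. Backing off its 11-day duration gives a latest start of day 33.
Since internal review (must start by day 33) depends on it, writing must finish by day 33. Backing off its 4-day duration gives a latest start of day 29.
For data cleaning: writing (must start by day 29, minus 1-day gap → day 28); formatting (must start by day 45). The most restrictive is day 28; with a 4-day duration, data cleaning must start by day 24.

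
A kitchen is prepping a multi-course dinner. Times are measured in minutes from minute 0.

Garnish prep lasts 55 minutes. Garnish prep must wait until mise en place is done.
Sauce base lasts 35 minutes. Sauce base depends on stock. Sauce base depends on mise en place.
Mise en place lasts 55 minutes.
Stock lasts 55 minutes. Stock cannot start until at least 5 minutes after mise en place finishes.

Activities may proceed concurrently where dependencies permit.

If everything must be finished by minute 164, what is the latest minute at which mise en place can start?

14

To finish by minute 164, sauce base (duration 35) must start no later than minute 129.
Stock must finish before sauce base (must start by minute 129). With a 55-minute duration, stock must start by 129 − 55 = minute 74.
Garnish prep has no dependents, so it just needs to finish by minute 164. Starting by 164 − 55 = minute 109 achieves that.
For mise en place: stock (must start by minute 74, minus 5-minute gap → minute 69); sauce base (must start by minute 129); garnish prep (must start by minute 109). The most restrictive is minute 69; with a 55-minute duration, mise en place must start by minute 14.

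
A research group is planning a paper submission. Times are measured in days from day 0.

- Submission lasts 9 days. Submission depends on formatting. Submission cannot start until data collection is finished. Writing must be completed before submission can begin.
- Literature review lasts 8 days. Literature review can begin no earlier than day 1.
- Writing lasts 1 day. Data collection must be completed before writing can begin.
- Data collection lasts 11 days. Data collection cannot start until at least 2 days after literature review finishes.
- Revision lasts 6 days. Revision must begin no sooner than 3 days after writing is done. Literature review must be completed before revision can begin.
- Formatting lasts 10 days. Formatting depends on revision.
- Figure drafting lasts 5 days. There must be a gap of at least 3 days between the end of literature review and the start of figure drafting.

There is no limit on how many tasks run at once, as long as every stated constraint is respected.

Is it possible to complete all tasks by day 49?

After its own release at day 1, literature review can start at day 1 and finishes at day 9.
Figure drafting waits on literature review (finishes day 9, plus 3-day gap → day 12), so it starts at day 12 and finishes at 12 + 5 = day 17.
After literature review (finishes day 9, plus 2-day gap → day 11), data collection can start at day 11 and finishes at day 22.
Writing cannot begin until data collection (finishes day 22). It runs from day 22 to 22 + 1 = day 23.
Revision needs all of writing (finishes day 23, plus 3-day gap → day 26); literature review (finishes day 9). That puts its earliest start at day 26; it finishes at 26 + 6 = day 32.
Formatting waits on revision (finishes day 32), so it starts at day 32 and finishes at 32 + 10 = day 42.
Submission cannot start until formatting (finishes day 42); data collection (finishes day 22); writing (finishes day 23). The controlling bound is day 42, so submission finishes at 42 + 9 = day 51.
The earliest everything can be done is day 51, which is after the deadline of 49, so it is not possible.

No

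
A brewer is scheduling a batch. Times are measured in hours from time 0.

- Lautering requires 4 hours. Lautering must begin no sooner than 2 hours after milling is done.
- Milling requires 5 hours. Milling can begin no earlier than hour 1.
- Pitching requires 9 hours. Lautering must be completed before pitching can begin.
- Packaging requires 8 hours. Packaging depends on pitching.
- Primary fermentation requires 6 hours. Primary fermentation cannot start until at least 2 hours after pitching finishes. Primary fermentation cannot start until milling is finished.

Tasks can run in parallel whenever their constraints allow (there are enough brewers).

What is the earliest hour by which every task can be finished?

After its own release at hour 1, milling can start at hour 1 and finishes at hour 6.
Lautering waits on milling (finishes hour 6, plus 2-hour gap → hour 8), so it starts at hour 8 and finishes at 8 + 4 = hour 12.
Pitching waits on lautering (finishes hour 12), so it starts at hour 12 and finishes at 12 + 9 = hour 21.
After pitching (finishes hour 21), packaging can start at hour 21 and finishes at hour 29.
For primary fermentation: pitching (finishes hour 21, plus 2-hour gap → hour 23); milling (finishes hour 6). Taking the maximum gives a start of hour 23, and it finishes at 23 + 6 = hour 29.
All tasks are finished once the last one completes. Finish times: Milling at 6, Lautering at 12, Pitching at 21, Primary fermentation at 29, Packaging at 29. The latest is hour 29.

29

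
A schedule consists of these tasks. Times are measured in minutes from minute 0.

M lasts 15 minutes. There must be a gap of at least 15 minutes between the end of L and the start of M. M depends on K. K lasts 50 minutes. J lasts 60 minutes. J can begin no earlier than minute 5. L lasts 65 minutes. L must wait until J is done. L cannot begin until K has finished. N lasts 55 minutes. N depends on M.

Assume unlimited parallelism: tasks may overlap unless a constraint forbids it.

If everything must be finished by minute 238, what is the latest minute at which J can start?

N must finish by minute 238; it takes 55 minutes, so it must start by 238 − 55 = minute 183.
Since N (must start by minute 183) depends on it, M must finish by minute 183. Backing off its 15-minute duration gives a latest start of minute 168.
L feeds into M (must start by minute 168, minus 15-minute gap → minute 153); so L must finish by minute 153 and therefore start by minute 88.
J feeds into L (must start by minute 88); so J must finish by minute 88 and therefore start by minute 28.

28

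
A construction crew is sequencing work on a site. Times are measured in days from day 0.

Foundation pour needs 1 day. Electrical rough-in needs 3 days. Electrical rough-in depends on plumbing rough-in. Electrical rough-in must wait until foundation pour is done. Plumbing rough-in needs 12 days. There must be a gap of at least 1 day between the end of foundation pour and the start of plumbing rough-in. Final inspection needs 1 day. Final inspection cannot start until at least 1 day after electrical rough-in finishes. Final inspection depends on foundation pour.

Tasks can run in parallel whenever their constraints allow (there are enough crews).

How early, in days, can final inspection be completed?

Foundation pour has no prerequisites, so it starts at day 0 and finishes at day 1.
Plumbing rough-in waits on foundation pour (finishes day 1, plus 1-day gap → day 2), so it starts at day 2 and finishes at 2 + 12 = day 14.
Electrical rough-in has to wait for plumbing rough-in (finishes day 14); foundation pour (finishes day 1). The latest of these is day 14, so electrical rough-in runs day 14 to 14 + 3 = day 17.
Final inspection needs all of electrical rough-in (finishes day 17, plus 1-day gap → day 18); foundation pour (finishes day 1). That puts its earliest start at day 18; it finishes at 18 + 1 = day 19.

19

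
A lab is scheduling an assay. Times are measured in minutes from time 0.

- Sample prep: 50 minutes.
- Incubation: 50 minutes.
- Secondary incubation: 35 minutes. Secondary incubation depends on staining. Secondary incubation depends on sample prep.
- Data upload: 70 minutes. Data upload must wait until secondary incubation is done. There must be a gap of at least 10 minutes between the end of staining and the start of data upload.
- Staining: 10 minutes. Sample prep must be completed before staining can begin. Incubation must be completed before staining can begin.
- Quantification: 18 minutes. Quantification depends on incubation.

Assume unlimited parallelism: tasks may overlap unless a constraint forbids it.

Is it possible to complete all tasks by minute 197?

Incubation can start immediately at minute 0; it finishes at minute 50.
Quantification cannot begin until incubation (finishes minute 50). It runs from minute 50 to 50 + 18 = minute 68.
Sample prep has no prerequisites, so it starts at minute 0 and finishes at minute 50.
Staining needs all of sample prep (finishes minute 50); incubation (finishes minute 50). That puts its earliest start at minute 50; it finishes at 50 + 10 = minute 60.
Secondary incubation cannot start until staining (finishes minute 60); sample prep (finishes minute 50). The controlling bound is minute 60, so secondary incubation finishes at 60 + 35 = minute 95.
For data upload: secondary incubation (finishes minute 95); staining (finishes minute 60, plus 10-minute gap → minute 70). Taking the maximum gives a start of minute 95, and it finishes at 95 + 70 = minute 165.
Every task is finished by minute 165, which is no later than the deadline of 197, so the schedule is feasible.

Yes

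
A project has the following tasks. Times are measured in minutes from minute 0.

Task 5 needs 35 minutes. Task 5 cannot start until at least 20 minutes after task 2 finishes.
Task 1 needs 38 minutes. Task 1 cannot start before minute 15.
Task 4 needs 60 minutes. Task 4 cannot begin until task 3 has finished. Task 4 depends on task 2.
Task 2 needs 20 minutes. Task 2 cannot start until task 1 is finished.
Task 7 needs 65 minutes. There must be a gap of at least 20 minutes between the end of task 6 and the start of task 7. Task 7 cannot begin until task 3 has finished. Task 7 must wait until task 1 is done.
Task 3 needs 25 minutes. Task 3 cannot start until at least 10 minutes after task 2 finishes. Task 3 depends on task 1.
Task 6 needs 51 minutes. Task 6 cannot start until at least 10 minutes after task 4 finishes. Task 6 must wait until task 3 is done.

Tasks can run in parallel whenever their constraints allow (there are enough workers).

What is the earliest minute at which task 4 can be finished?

168

Task 1 cannot begin until its own release at minute 15. It runs from minute 15 to 15 + 38 = minute 53.
After task 1 (finishes minute 53), task 2 can start at minute 53 and finishes at minute 73.
Task 3 has to wait for task 2 (finishes minute 73, plus 10-minute gap → minute 83); task 1 (finishes minute 53). The latest of these is minute 83, so task 3 runs minute 83 to 83 + 25 = minute 108.
Task 4 cannot start until task 3 (finishes minute 108); task 2 (finishes minute 73). The controlling bound is minute 108, so task 4 finishes at 108 + 60 = minute 168.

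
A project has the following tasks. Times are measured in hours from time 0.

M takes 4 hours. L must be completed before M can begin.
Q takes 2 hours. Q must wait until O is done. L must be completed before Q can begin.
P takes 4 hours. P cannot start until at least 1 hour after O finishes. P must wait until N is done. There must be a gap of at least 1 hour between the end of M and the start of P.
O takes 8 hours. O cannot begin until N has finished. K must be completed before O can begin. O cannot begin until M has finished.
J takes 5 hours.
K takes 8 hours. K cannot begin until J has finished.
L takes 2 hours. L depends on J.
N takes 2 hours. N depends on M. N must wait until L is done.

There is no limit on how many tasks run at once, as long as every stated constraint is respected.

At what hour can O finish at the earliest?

21

J has no prerequisites, so it starts at hour 0 and finishes at hour 5.
L waits on J (finishes hour 5), so it starts at hour 5 and finishes at 5 + 2 = hour 7.
M cannot begin until L (finishes hour 7). It runs from hour 7 to 7 + 4 = hour 11.
N cannot start until M (finishes hour 11); L (finishes hour 7). The controlling bound is hour 11, so N finishes at 11 + 2 = hour 13.
K cannot begin until J (finishes hour 5). It runs from hour 5 to 5 + 8 = hour 13.
O has to wait for N (finishes hour 13); K (finishes hour 13); M (finishes hour 11). The latest of these is hour 13, so O runs hour 13 to 13 + 8 = hour 21.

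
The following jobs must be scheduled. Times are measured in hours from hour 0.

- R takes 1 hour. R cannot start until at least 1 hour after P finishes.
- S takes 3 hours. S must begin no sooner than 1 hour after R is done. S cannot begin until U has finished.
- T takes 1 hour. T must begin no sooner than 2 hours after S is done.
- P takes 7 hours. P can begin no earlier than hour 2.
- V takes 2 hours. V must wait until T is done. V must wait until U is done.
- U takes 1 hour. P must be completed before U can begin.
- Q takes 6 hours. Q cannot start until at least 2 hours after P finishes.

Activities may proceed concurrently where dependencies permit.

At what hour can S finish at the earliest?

15

After its own release at hour 2, P can start at hour 2 and finishes at hour 9.
U cannot begin until P (finishes hour 9). It runs from hour 9 to 9 + 1 = hour 10.
R waits on P (finishes hour 9, plus 1-hour gap → hour 10), so it starts at hour 10 and finishes at 10 + 1 = hour 11.
S needs all of R (finishes hour 11, plus 1-hour gap → hour 12); U (finishes hour 10). That puts its earliest start at hour 12; it finishes at 12 + 3 = hour 15.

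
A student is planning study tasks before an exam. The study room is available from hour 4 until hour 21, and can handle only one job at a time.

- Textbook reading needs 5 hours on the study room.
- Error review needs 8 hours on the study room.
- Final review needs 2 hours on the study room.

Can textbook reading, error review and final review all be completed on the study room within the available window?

The study room window is 21 − 4 = 17 hours.
Running back to back, the jobs need 5 + 8 + 2 = 15 hours on the study room.
Since 15 ≤ 17, they fit within the window.

Yes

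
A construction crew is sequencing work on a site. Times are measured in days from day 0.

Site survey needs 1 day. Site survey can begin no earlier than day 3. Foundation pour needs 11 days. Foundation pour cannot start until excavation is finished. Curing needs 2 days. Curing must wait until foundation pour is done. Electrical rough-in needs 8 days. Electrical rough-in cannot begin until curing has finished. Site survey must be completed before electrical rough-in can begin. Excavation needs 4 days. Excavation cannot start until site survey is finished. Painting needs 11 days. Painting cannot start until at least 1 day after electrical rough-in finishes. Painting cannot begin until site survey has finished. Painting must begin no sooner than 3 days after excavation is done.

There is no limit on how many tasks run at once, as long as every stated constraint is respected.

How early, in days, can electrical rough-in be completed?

29

Site survey waits on its own release at day 3, so it starts at day 3 and finishes at 3 + 1 = day 4.
Excavation cannot begin until site survey (finishes day 4). It runs from day 4 to 4 + 4 = day 8.
After excavation (finishes day 8), foundation pour can start at day 8 and finishes at day 19.
Curing waits on foundation pour (finishes day 19), so it starts at day 19 and finishes at 19 + 2 = day 21.
Electrical rough-in has to wait for curing (finishes day 21); site survey (finishes day 4). The latest of these is day 21, so electrical rough-in runs day 21 to 21 + 8 = day 29.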